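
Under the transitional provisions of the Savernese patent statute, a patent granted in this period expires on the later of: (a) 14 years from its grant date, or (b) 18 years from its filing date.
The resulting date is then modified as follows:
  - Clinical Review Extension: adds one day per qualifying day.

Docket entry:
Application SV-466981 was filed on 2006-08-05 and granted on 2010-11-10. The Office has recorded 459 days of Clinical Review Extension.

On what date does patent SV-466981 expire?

February 12, 2026

(a) grant + 14 years → 10 November 2024.
(b) filing + 18 years → 5 August 2024.
Later of the two: 10 November 2024.
Clinical Review Extension: +459 days → 12 February 2026.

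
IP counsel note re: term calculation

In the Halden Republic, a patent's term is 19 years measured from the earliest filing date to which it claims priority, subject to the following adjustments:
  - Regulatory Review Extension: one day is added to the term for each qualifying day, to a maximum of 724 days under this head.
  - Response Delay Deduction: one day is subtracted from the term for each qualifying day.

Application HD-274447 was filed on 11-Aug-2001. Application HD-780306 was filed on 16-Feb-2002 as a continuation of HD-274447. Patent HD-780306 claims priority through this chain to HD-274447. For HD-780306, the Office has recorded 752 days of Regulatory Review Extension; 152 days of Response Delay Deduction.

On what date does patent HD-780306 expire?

Earliest priority filing: 11 August 2001.
Base term: 11 August 2001 + 19 years → 11 August 2020.
Regulatory Review Extension: 752 days claimed exceeds the 724-day cap, so +724 days → 5 August 2022.
Response Delay Deduction: −152 days → 6 March 2022.

March 6, 2022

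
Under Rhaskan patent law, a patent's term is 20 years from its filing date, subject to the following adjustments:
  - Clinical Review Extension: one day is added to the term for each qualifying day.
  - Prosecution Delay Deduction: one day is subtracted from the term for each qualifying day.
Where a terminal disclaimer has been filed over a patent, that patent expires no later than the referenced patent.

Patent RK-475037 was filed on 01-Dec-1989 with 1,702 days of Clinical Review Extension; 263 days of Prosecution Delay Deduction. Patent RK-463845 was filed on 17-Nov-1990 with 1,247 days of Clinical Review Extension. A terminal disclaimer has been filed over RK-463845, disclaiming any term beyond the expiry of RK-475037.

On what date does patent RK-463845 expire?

Natural term of RK-463845:
  Base: filing + 20 years → 17 November 2010.
  Clinical Review Extension: +1247 days → 17 April 2014.
Expiry of referenced patent RK-475037:
  Base: filing + 20 years → 1 December 2009.
  Clinical Review Extension: +1702 days → 30 July 2014.
  Prosecution Delay Deduction: −263 days → 9 November 2013.
Terminal disclaimer: RK-463845 expires on the earlier of 17 April 2014 and 9 November 2013.

November 9, 2013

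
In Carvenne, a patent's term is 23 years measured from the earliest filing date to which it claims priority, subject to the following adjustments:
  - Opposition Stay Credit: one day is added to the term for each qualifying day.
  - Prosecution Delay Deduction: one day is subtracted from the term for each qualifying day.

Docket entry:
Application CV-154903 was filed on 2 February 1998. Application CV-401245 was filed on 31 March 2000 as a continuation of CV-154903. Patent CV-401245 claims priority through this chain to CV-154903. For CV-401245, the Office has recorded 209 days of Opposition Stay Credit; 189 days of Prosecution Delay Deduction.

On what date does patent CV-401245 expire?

Earliest priority filing: 2 February 1998.
Base term: 2 February 1998 + 23 years → 2 February 2021.
Opposition Stay Credit: +209 days → 30 August 2021.
Prosecution Delay Deduction: −189 days → 22 February 2021.

February 22, 2021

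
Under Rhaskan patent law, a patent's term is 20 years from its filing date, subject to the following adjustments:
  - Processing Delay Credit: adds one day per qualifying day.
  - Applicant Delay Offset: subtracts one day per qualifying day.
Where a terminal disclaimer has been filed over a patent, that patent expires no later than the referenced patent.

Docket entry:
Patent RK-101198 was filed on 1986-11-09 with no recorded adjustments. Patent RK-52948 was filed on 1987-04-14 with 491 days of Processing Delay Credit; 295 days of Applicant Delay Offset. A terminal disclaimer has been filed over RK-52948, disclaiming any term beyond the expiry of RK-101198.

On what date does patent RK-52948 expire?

Natural term of RK-52948:
  Base: filing + 20 years → 14 April 2007.
  Processing Delay Credit: +491 days → 17 August 2008.
  Applicant Delay Offset: −295 days → 27 October 2007.
Expiry of referenced patent RK-101198:
  Base: filing + 20 years → 9 November 2006.
Terminal disclaimer: RK-52948 expires on the earlier of 27 October 2007 and 9 November 2006.

November 9, 2006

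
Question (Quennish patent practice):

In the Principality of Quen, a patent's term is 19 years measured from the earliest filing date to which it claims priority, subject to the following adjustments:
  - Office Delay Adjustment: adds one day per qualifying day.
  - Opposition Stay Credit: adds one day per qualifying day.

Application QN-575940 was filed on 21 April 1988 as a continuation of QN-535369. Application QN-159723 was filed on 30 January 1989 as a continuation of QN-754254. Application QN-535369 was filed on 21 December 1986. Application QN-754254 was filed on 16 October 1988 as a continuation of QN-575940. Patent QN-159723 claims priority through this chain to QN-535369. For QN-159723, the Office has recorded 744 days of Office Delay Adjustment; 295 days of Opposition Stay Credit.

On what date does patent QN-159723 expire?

Earliest priority filing: 21 December 1986.
Base term: 21 December 1986 + 19 years → 21 December 2005.
Office Delay Adjustment: +744 days → 4 January 2008.
Opposition Stay Credit: +295 days → 25 October 2008.

October 25, 2008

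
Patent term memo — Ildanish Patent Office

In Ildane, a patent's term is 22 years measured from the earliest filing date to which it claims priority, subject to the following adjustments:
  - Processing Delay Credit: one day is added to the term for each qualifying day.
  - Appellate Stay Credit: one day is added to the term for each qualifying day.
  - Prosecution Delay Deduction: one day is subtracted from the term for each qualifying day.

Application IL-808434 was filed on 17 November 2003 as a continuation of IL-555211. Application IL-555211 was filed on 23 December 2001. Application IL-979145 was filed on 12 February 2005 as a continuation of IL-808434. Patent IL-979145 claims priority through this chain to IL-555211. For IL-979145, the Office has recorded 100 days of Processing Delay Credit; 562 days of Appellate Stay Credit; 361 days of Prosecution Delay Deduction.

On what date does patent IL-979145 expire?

2024-10-19

Earliest priority filing: 23 December 2001.
Base term: 23 December 2001 + 22 years → 23 December 2023.
Processing Delay Credit: +100 days → 1 April 2024.
Appellate Stay Credit: +562 days → 15 October 2025.
Prosecution Delay Deduction: −361 days → 19 October 2024.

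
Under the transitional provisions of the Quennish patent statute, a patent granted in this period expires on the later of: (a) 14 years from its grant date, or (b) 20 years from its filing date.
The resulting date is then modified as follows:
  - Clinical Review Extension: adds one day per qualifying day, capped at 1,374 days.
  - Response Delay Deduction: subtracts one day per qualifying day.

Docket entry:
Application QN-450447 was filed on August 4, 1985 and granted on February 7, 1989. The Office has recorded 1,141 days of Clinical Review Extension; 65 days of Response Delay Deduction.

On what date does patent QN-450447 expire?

(a) grant + 14 years → 7 February 2003.
(b) filing + 20 years → 4 August 2005.
Later of the two: 4 August 2005.
Clinical Review Extension: 1141 days (within the 1374-day cap) → +1141 days → 18 September 2008.
Response Delay Deduction: −65 days → 15 July 2008.

2008-07-15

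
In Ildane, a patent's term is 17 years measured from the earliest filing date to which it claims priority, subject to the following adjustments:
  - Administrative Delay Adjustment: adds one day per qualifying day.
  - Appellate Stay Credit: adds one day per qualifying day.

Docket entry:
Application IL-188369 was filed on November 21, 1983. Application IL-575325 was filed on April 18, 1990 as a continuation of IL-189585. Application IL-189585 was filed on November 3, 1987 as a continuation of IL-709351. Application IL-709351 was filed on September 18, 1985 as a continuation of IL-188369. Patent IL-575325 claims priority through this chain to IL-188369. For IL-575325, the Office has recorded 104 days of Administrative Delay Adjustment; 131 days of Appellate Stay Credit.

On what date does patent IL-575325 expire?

July 14, 2001

Earliest priority filing: 21 November 1983.
Base term: 21 November 1983 + 17 years → 21 November 2000.
Administrative Delay Adjustment: +104 days → 5 March 2001.
Appellate Stay Credit: +131 days → 14 July 2001.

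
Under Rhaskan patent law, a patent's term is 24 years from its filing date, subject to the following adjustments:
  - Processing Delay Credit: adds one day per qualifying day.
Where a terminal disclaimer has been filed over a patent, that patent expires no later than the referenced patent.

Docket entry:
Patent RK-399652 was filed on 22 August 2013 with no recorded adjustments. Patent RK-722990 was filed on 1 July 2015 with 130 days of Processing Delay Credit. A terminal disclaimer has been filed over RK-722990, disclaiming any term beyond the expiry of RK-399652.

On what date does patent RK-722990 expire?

2037-08-22

Natural term of RK-722990:
  Base: filing + 24 years → 1 July 2039.
  Processing Delay Credit: +130 days → 8 November 2039.
Expiry of referenced patent RK-399652:
  Base: filing + 24 years → 22 August 2037.
Terminal disclaimer: RK-722990 expires on the earlier of 8 November 2039 and 22 August 2037.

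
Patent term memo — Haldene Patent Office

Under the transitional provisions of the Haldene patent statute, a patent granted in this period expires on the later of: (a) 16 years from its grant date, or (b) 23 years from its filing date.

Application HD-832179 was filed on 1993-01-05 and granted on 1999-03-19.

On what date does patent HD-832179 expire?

(a) grant + 16 years → 19 March 2015.
(b) filing + 23 years → 5 January 2016.
Later of the two: 5 January 2016.

2016-01-05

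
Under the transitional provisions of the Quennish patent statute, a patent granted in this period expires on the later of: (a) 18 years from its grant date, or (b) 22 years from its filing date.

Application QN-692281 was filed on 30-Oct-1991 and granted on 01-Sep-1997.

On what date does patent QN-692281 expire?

September 1, 2015

(a) grant + 18 years → 1 September 2015.
(b) filing + 22 years → 30 October 2013.
Later of the two: 1 September 2015.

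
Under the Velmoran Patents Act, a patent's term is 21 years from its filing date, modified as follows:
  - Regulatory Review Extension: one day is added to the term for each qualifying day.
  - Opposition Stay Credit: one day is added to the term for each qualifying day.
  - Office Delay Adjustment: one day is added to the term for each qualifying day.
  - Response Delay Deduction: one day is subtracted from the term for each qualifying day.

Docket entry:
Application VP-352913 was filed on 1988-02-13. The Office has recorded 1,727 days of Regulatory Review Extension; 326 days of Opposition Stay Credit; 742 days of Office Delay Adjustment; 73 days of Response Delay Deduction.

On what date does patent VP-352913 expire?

Base term: filing date + 21 years → 13 February 2009.
Regulatory Review Extension: +1727 days → 6 November 2013.
Opposition Stay Credit: +326 days → 28 September 2014.
Office Delay Adjustment: +742 days → 9 October 2016.
Response Delay Deduction: −73 days → 28 July 2016.

2016-07-28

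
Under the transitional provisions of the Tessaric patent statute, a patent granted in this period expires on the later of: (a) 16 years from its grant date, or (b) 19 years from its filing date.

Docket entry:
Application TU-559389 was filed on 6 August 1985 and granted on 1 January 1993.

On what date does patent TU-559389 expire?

(a) grant + 16 years → 1 January 2009.
(b) filing + 19 years → 6 August 2004.
Later of the two: 1 January 2009.

January 1, 2009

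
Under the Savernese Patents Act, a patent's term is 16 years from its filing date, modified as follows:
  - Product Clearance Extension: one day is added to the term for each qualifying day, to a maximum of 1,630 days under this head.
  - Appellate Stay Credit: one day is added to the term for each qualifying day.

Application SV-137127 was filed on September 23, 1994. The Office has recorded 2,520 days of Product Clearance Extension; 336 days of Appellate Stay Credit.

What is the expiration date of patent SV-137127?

February 10, 2016

Base term: filing date + 16 years → 23 September 2010.
Product Clearance Extension: 2520 days claimed exceeds the 1630-day cap, so +1630 days → 11 March 2015.
Appellate Stay Credit: +336 days → 10 February 2016.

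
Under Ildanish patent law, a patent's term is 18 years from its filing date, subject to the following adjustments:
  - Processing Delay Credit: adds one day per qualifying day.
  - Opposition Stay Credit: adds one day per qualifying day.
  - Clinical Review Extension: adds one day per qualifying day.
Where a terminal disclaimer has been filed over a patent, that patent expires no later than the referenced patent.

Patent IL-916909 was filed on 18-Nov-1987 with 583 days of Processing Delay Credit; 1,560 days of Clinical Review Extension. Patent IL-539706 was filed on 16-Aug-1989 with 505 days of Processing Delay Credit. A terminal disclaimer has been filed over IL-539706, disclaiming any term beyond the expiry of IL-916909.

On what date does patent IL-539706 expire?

2009-01-02

Natural term of IL-539706:
  Base: filing + 18 years → 16 August 2007.
  Processing Delay Credit: +505 days → 2 January 2009.
Expiry of referenced patent IL-916909:
  Base: filing + 18 years → 18 November 2005.
  Processing Delay Credit: +583 days → 24 June 2007.
  Clinical Review Extension: +1560 days → 1 October 2011.
Terminal disclaimer: IL-539706 expires on the earlier of 2 January 2009 and 1 October 2011.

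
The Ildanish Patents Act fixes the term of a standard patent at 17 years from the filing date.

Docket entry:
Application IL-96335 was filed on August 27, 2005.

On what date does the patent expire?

Filing date + 17 years → 27 August 2022.

August 27, 2022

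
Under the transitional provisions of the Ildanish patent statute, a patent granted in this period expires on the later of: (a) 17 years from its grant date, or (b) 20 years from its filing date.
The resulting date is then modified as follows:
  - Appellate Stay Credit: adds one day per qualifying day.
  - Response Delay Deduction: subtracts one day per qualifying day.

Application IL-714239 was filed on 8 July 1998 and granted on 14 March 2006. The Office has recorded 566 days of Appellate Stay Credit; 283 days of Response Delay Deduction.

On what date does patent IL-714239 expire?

2023-12-22

(a) grant + 17 years → 14 March 2023.
(b) filing + 20 years → 8 July 2018.
Later of the two: 14 March 2023.
Appellate Stay Credit: +566 days → 30 September 2024.
Response Delay Deduction: −283 days → 22 December 2023.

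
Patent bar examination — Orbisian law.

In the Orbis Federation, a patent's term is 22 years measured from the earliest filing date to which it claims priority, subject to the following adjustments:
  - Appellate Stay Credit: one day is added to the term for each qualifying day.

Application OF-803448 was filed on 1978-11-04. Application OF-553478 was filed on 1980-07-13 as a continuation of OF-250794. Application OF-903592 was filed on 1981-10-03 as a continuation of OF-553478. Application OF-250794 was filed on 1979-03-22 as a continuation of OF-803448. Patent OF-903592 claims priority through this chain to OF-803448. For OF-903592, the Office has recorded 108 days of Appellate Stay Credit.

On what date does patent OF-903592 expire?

Earliest priority filing: 4 November 1978.
Base term: 4 November 1978 + 22 years → 4 November 2000.
Appellate Stay Credit: +108 days → 20 February 2001.

February 20, 2001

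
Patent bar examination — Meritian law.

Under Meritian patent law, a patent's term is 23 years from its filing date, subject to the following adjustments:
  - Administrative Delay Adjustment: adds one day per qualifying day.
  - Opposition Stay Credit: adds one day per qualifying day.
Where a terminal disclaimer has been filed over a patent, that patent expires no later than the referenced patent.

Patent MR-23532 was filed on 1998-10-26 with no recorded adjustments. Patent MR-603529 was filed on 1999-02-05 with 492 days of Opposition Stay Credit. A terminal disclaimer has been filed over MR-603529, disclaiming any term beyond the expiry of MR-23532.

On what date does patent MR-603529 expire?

Natural term of MR-603529:
  Base: filing + 23 years → 5 February 2022.
  Opposition Stay Credit: +492 days → 12 June 2023.
Expiry of referenced patent MR-23532:
  Base: filing + 23 years → 26 October 2021.
Terminal disclaimer: MR-603529 expires on the earlier of 12 June 2023 and 26 October 2021.

2021-10-26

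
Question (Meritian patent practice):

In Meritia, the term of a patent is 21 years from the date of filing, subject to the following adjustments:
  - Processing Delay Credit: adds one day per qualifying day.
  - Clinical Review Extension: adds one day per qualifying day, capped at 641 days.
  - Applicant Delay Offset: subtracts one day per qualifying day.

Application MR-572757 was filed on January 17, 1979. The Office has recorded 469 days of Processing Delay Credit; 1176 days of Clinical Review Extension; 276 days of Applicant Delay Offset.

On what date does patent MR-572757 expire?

Base term: filing date + 21 years → 17 January 2000.
Processing Delay Credit: +469 days → 30 April 2001.
Clinical Review Extension: 1176 days claimed exceeds the 641-day cap, so +641 days → 31 January 2003.
Applicant Delay Offset: −276 days → 30 April 2002.

2002-04-30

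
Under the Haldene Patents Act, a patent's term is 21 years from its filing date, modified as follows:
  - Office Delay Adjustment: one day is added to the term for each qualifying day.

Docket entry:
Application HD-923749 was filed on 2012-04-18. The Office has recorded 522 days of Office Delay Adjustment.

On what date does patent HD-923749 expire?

September 22, 2034

Base term: filing date + 21 years → 18 April 2033.
Office Delay Adjustment: +522 days → 22 September 2034.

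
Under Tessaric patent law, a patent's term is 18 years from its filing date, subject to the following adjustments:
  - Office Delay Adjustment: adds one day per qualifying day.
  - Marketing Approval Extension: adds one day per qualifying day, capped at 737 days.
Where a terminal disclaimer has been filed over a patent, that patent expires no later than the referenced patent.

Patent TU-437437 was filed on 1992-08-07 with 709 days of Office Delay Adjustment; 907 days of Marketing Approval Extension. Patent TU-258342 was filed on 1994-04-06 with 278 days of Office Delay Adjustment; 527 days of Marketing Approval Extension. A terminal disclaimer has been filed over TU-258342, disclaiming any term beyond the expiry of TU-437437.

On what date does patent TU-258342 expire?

2014-06-20

Natural term of TU-258342:
  Base: filing + 18 years → 6 April 2012.
  Office Delay Adjustment: +278 days → 9 January 2013.
  Marketing Approval Extension: 527 days (within the 737-day cap) → +527 days → 20 June 2014.
Expiry of referenced patent TU-437437:
  Base: filing + 18 years → 7 August 2010.
  Office Delay Adjustment: +709 days → 16 July 2012.
  Marketing Approval Extension: 907 days claimed exceeds the 737-day cap, so +737 days → 23 July 2014.
Terminal disclaimer: TU-258342 expires on the earlier of 20 June 2014 and 23 July 2014.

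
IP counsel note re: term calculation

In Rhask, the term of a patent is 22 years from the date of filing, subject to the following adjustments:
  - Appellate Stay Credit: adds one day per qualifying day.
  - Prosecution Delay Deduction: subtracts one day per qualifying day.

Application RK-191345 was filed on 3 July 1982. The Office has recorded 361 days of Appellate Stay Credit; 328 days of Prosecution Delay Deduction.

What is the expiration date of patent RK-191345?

Base term: filing date + 22 years → 3 July 2004.
Appellate Stay Credit: +361 days → 29 June 2005.
Prosecution Delay Deduction: −328 days → 5 August 2004.

August 5, 2004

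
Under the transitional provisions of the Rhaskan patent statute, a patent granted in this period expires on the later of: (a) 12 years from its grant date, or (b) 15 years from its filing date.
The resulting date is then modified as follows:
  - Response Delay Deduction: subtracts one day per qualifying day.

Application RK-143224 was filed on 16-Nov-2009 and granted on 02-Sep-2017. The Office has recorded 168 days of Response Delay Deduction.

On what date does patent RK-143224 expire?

(a) grant + 12 years → 2 September 2029.
(b) filing + 15 years → 16 November 2024.
Later of the two: 2 September 2029.
Response Delay Deduction: −168 days → 18 March 2029.

2029-03-18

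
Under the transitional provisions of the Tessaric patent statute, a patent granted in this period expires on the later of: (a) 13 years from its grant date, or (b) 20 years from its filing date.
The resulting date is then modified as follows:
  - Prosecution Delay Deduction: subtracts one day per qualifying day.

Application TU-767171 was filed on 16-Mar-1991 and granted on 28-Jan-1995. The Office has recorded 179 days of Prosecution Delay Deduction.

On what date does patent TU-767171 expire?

September 18, 2010

(a) grant + 13 years → 28 January 2008.
(b) filing + 20 years → 16 March 2011.
Later of the two: 16 March 2011.
Prosecution Delay Deduction: −179 days → 18 September 2010.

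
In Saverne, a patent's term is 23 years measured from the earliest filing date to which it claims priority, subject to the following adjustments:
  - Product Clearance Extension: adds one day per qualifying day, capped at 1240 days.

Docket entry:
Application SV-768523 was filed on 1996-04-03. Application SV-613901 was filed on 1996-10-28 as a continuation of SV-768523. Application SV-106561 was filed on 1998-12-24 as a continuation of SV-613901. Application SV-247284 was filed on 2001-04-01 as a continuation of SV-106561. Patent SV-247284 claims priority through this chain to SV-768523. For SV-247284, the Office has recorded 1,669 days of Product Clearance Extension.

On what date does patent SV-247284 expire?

Earliest priority filing: 3 April 1996.
Base term: 3 April 1996 + 23 years → 3 April 2019.
Product Clearance Extension: 1669 days claimed exceeds the 1240-day cap, so +1240 days → 25 August 2022.

August 25, 2022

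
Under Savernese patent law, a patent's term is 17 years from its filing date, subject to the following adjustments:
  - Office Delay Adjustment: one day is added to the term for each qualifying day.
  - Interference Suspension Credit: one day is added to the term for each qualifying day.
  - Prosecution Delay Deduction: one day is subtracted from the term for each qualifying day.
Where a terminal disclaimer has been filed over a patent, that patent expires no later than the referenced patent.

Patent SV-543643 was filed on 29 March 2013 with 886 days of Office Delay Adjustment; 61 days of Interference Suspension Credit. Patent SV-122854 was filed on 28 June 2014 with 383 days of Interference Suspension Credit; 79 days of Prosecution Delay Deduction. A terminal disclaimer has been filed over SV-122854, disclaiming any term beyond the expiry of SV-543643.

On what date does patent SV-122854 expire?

2032-04-27

Natural term of SV-122854:
  Base: filing + 17 years → 28 June 2031.
  Interference Suspension Credit: +383 days → 15 July 2032.
  Prosecution Delay Deduction: −79 days → 27 April 2032.
Expiry of referenced patent SV-543643:
  Base: filing + 17 years → 29 March 2030.
  Office Delay Adjustment: +886 days → 31 August 2032.
  Interference Suspension Credit: +61 days → 31 October 2032.
Terminal disclaimer: SV-122854 expires on the earlier of 27 April 2032 and 31 October 2032.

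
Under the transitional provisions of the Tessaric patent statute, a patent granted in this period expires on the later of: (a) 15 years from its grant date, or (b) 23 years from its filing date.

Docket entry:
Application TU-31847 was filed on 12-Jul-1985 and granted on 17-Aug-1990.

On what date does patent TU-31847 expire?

July 12, 2008

(a) grant + 15 years → 17 August 2005.
(b) filing + 23 years → 12 July 2008.
Later of the two: 12 July 2008.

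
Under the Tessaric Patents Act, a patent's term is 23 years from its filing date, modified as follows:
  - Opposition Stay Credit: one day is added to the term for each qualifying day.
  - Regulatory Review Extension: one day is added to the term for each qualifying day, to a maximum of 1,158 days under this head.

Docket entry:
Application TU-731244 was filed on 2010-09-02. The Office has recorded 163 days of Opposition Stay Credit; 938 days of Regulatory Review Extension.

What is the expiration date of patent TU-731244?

Base term: filing date + 23 years → 2 September 2033.
Opposition Stay Credit: +163 days → 12 February 2034.
Regulatory Review Extension: 938 days (within the 1158-day cap) → +938 days → 7 September 2036.

2036-09-07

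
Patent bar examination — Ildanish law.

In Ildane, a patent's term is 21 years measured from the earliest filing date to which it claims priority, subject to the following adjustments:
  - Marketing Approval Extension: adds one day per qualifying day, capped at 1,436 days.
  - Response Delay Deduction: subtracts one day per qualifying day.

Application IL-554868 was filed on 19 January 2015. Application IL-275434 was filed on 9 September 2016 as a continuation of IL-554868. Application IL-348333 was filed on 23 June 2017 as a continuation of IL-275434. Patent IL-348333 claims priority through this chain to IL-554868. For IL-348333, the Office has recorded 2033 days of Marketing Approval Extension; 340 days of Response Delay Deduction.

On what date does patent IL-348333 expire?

January 19, 2039

Earliest priority filing: 19 January 2015.
Base term: 19 January 2015 + 21 years → 19 January 2036.
Marketing Approval Extension: 2033 days claimed exceeds the 1436-day cap, so +1436 days → 25 December 2039.
Response Delay Deduction: −340 days → 19 January 2039.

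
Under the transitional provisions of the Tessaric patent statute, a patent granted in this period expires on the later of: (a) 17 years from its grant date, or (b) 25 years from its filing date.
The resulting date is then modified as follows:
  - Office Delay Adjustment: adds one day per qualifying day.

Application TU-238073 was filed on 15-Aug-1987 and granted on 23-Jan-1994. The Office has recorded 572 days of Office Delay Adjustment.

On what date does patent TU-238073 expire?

2014-03-10

(a) grant + 17 years → 23 January 2011.
(b) filing + 25 years → 15 August 2012.
Later of the two: 15 August 2012.
Office Delay Adjustment: +572 days → 10 March 2014.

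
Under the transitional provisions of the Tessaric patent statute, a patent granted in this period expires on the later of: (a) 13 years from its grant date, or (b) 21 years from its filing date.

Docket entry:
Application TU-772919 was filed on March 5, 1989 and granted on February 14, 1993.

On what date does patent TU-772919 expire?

(a) grant + 13 years → 14 February 2006.
(b) filing + 21 years → 5 March 2010.
Later of the two: 5 March 2010.

2010-03-05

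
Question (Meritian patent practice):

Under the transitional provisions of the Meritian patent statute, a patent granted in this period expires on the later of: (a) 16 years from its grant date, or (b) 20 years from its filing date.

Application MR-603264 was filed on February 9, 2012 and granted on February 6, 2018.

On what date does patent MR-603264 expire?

February 6, 2034

(a) grant + 16 years → 6 February 2034.
(b) filing + 20 years → 9 February 2032.
Later of the two: 6 February 2034.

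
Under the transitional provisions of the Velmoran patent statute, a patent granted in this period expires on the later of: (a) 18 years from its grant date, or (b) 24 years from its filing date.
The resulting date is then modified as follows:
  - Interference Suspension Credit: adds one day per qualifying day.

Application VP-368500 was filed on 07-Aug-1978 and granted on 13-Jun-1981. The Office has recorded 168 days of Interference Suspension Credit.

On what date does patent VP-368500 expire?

January 22, 2003

(a) grant + 18 years → 13 June 1999.
(b) filing + 24 years → 7 August 2002.
Later of the two: 7 August 2002.
Interference Suspension Credit: +168 days → 22 January 2003.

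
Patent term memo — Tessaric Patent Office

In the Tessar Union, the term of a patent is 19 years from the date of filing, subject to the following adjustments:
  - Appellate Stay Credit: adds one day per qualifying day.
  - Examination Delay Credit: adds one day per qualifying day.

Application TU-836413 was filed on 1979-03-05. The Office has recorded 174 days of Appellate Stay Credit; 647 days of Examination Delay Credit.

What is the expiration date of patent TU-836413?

Base term: filing date + 19 years → 5 March 1998.
Appellate Stay Credit: +174 days → 26 August 1998.
Examination Delay Credit: +647 days → 3 June 2000.

2000-06-03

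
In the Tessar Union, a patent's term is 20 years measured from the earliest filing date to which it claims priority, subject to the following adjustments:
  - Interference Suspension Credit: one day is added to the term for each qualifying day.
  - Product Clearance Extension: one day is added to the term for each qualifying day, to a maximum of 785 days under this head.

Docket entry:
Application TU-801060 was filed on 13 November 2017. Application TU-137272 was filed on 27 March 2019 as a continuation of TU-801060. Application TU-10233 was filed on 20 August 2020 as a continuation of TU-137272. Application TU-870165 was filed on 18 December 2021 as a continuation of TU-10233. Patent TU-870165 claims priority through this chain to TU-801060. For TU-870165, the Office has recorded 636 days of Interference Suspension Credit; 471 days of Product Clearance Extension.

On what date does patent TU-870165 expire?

2040-11-24

Earliest priority filing: 13 November 2017.
Base term: 13 November 2017 + 20 years → 13 November 2037.
Interference Suspension Credit: +636 days → 11 August 2039.
Product Clearance Extension: 471 days (within the 785-day cap) → +471 days → 24 November 2040.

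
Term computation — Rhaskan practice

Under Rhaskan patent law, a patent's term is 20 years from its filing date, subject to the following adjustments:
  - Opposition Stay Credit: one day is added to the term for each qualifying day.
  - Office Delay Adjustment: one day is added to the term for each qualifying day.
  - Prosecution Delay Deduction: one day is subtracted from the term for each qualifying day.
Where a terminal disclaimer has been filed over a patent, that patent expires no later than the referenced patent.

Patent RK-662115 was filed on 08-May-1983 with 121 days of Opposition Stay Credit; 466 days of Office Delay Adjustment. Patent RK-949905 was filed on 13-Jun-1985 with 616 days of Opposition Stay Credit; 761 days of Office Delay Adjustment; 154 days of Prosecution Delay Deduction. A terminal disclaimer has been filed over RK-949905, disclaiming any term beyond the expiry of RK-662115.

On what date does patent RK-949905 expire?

Natural term of RK-949905:
  Base: filing + 20 years → 13 June 2005.
  Opposition Stay Credit: +616 days → 19 February 2007.
  Office Delay Adjustment: +761 days → 21 March 2009.
  Prosecution Delay Deduction: −154 days → 18 October 2008.
Expiry of referenced patent RK-662115:
  Base: filing + 20 years → 8 May 2003.
  Opposition Stay Credit: +121 days → 6 September 2003.
  Office Delay Adjustment: +466 days → 15 December 2004.
Terminal disclaimer: RK-949905 expires on the earlier of 18 October 2008 and 15 December 2004.

2004-12-15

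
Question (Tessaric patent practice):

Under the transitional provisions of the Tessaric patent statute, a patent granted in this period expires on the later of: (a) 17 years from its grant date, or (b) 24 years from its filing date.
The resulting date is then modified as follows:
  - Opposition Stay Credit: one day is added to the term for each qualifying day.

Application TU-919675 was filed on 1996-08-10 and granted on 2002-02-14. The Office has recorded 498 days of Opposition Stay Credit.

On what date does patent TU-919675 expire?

December 21, 2021

(a) grant + 17 years → 14 February 2019.
(b) filing + 24 years → 10 August 2020.
Later of the two: 10 August 2020.
Opposition Stay Credit: +498 days → 21 December 2021.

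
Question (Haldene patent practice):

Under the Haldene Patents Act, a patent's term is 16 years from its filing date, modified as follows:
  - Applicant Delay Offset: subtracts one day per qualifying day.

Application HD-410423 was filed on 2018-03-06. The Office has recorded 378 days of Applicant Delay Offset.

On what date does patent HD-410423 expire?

February 21, 2033

Base term: filing date + 16 years → 6 March 2034.
Applicant Delay Offset: −378 days → 21 February 2033.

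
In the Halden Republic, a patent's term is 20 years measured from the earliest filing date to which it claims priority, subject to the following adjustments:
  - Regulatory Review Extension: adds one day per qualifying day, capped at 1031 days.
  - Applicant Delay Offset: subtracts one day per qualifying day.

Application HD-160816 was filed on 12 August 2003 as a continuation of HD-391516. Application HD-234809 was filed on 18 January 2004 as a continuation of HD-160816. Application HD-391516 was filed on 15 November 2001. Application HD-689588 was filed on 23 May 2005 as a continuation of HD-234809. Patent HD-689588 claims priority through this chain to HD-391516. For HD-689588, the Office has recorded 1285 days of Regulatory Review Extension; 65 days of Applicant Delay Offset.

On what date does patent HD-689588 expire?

July 8, 2024

Earliest priority filing: 15 November 2001.
Base term: 15 November 2001 + 20 years → 15 November 2021.
Regulatory Review Extension: 1285 days claimed exceeds the 1031-day cap, so +1031 days → 11 September 2024.
Applicant Delay Offset: −65 days → 8 July 2024.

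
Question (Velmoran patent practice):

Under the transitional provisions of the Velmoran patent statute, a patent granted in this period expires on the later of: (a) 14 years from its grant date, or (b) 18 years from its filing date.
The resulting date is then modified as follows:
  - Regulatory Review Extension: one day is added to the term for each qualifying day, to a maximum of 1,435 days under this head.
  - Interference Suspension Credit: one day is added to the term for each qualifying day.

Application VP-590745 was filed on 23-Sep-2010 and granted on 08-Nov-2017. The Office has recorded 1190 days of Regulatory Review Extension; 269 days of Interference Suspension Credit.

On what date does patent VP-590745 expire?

(a) grant + 14 years → 8 November 2031.
(b) filing + 18 years → 23 September 2028.
Later of the two: 8 November 2031.
Regulatory Review Extension: 1190 days (within the 1435-day cap) → +1190 days → 10 February 2035.
Interference Suspension Credit: +269 days → 6 November 2035.

November 6, 2035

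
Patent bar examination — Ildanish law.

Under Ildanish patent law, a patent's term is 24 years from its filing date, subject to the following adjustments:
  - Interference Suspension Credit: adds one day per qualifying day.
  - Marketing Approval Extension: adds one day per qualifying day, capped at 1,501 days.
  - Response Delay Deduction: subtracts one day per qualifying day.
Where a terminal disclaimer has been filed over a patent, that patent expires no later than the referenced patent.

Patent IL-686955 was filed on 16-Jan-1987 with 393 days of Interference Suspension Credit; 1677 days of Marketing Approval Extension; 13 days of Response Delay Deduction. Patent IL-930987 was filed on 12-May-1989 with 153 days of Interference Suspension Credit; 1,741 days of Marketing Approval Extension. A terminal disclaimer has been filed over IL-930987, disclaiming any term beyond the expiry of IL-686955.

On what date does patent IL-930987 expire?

March 11, 2016

Natural term of IL-930987:
  Base: filing + 24 years → 12 May 2013.
  Interference Suspension Credit: +153 days → 12 October 2013.
  Marketing Approval Extension: 1741 days claimed exceeds the 1501-day cap, so +1501 days → 21 November 2017.
Expiry of referenced patent IL-686955:
  Base: filing + 24 years → 16 January 2011.
  Interference Suspension Credit: +393 days → 13 February 2012.
  Marketing Approval Extension: 1677 days claimed exceeds the 1501-day cap, so +1501 days → 24 March 2016.
  Response Delay Deduction: −13 days → 11 March 2016.
Terminal disclaimer: IL-930987 expires on the earlier of 21 November 2017 and 11 March 2016.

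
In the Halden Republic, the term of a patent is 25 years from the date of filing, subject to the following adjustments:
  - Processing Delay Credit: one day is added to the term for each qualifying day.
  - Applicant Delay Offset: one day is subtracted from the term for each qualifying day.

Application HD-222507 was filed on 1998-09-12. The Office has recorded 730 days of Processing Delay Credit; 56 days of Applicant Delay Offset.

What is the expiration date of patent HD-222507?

Base term: filing date + 25 years → 12 September 2023.
Processing Delay Credit: +730 days → 11 September 2025.
Applicant Delay Offset: −56 days → 17 July 2025.

July 17, 2025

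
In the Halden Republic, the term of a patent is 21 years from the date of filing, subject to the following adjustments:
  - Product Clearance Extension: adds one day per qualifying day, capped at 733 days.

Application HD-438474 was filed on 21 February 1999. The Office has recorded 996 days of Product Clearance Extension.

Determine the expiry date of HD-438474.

Base term: filing date + 21 years → 21 February 2020.
Product Clearance Extension: 996 days claimed exceeds the 733-day cap, so +733 days → 23 February 2022.

February 23, 2022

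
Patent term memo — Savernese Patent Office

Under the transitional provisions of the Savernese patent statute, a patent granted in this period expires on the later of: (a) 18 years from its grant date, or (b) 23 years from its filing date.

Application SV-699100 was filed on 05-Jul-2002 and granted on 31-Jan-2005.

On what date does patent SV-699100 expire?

July 5, 2025

(a) grant + 18 years → 31 January 2023.
(b) filing + 23 years → 5 July 2025.
Later of the two: 5 July 2025.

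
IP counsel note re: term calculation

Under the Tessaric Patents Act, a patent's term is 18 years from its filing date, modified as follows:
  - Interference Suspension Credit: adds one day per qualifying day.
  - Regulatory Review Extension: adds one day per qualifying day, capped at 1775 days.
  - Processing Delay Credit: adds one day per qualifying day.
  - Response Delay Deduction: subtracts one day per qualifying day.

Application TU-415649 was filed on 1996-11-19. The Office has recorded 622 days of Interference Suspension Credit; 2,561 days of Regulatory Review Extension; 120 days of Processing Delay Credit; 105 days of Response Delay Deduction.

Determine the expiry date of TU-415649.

2021-06-27

Base term: filing date + 18 years → 19 November 2014.
Interference Suspension Credit: +622 days → 2 August 2016.
Regulatory Review Extension: 2561 days claimed exceeds the 1775-day cap, so +1775 days → 12 June 2021.
Processing Delay Credit: +120 days → 10 October 2021.
Response Delay Deduction: −105 days → 27 June 2021.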